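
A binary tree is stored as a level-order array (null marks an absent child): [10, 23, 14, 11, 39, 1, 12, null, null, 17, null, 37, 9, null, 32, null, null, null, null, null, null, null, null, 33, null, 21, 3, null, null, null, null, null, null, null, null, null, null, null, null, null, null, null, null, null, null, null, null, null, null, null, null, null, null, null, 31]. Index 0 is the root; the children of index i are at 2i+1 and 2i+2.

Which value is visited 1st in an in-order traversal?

In-order visits the left subtree, then the node, then the right subtree.
At 10: go left to 23.
  At 23: go left to 11.
    11 is a leaf — visit 11.
  Visit 23.
  At 23: go right to 39.
    At 39: go left to 17.
      17 is a leaf — visit 17.
    Visit 39.
    At 39: no right child.
Visit 10.
At 10: go right to 14.
  At 14: go left to 1.
    At 1: go left to 37.
      At 37: go left to 33.
        33 is a leaf — visit 33.
      Visit 37.
      At 37: no right child.
    Visit 1.
    At 1: go right to 9.
      At 9: go left to 21.
        21 is a leaf — visit 21.
      Visit 9.
      At 9: go right to 3.
        At 3: no left child.
        Visit 3.
        At 3: go right to 31.
          31 is a leaf — visit 31.
  Visit 14.
  At 14: go right to 12.
    At 12: no left child.
    Visit 12.
    At 12: go right to 32.
      32 is a leaf — visit 32.
Full in-order sequence: 11, 23, 17, 39, 10, 33, 37, 1, 21, 9, 3, 31, 14, 12, 32.

11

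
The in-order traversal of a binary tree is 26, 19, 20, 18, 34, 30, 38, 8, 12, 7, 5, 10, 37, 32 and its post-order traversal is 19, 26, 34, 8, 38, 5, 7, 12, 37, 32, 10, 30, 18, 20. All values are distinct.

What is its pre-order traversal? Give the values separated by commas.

20, 26, 19, 18, 30, 34, 10, 12, 38, 8, 7, 5, 32, 37

The last element of post-order is the root; it splits in-order into left and right subtrees.
Root 20: left subtree has 2 nodes {26, 19}, right has 11 {18, 34, 30, 38, 8, 12, 7, 5, 10, 37, 32}.
  Root 26: left subtree has 0 nodes { }, right has 1 {19}.
  Root 18: left subtree has 0 nodes { }, right has 10 {34, 30, 38, 8, 12, 7, 5, 10, 37, 32}.
    Root 30: left subtree has 1 node {34}, right has 8 {38, 8, 12, 7, 5, 10, 37, 32}.
      Root 10: left subtree has 5 nodes {38, 8, 12, 7, 5}, right has 2 {37, 32}.
        Root 12: left subtree has 2 nodes {38, 8}, right has 2 {7, 5}.
          Root 38: left subtree has 0 nodes { }, right has 1 {8}.
          Root 7: left subtree has 0 nodes { }, right has 1 {5}.
        Root 32: left subtree has 1 node {37}, right has 0 { }.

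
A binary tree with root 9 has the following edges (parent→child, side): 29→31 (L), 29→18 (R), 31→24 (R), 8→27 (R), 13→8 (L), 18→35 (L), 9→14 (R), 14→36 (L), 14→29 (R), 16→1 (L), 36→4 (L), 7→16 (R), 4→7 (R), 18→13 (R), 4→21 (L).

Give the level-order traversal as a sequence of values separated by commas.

Level-order visits nodes level by level from the root, left to right within each level.
Level 0: 9
Level 1: 14
Level 2: 36, 29
Level 3: 4, 31, 18
Level 4: 21, 7, 24, 35, 13
Level 5: 16, 8
Level 6: 1, 27

9, 14, 36, 29, 4, 31, 18, 21, 7, 24, 35, 13, 16, 8, 1, 27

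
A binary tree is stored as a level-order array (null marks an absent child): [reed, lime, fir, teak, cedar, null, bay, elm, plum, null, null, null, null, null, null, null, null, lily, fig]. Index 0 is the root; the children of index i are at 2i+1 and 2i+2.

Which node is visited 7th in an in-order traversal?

In-order visits the left subtree, then the node, then the right subtree.
At reed: go left to lime.
  At lime: go left to teak.
    At teak: go left to elm.
      elm is a leaf — visit elm.
    Visit teak.
    At teak: go right to plum.
      At plum: go left to lily.
        lily is a leaf — visit lily.
      Visit plum.
      At plum: go right to fig.
        fig is a leaf — visit fig.
  Visit lime.
  At lime: go right to cedar.
    cedar is a leaf — visit cedar.
Visit reed.
At reed: go right to fir.
  At fir: no left child.
  Visit fir.
  At fir: go right to bay.
    bay is a leaf — visit bay.
Full in-order sequence: elm, teak, lily, plum, fig, lime, cedar, reed, fir, bay.

cedar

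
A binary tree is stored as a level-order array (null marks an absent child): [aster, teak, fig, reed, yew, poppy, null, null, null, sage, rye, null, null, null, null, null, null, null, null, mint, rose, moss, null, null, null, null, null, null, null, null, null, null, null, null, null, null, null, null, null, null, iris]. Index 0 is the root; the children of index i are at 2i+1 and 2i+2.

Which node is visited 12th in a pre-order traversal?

Pre-order visits the node, then its left subtree, then its right subtree.
Visit aster.
At aster: go left to teak.
  Visit teak.
  At teak: go left to reed.
    reed is a leaf — visit reed.
  At teak: go right to yew.
    Visit yew.
    At yew: go left to sage.
      Visit sage.
      At sage: go left to mint.
        Visit mint.
        At mint: no left child.
        At mint: go right to iris.
          iris is a leaf — visit iris.
      At sage: go right to rose.
        rose is a leaf — visit rose.
    At yew: go right to rye.
      Visit rye.
      At rye: go left to moss.
        moss is a leaf — visit moss.
      At rye: no right child.
At aster: go right to fig.
  Visit fig.
  At fig: go left to poppy.
    poppy is a leaf — visit poppy.
  At fig: no right child.
Full pre-order sequence: aster, teak, reed, yew, sage, mint, iris, rose, rye, moss, fig, poppy.

poppy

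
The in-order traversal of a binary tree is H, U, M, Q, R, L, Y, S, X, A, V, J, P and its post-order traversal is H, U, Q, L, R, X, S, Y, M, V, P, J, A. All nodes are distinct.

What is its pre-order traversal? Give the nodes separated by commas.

The last element of post-order is the root; it splits in-order into left and right subtrees.
Root A: left subtree has 9 nodes {H, U, M, Q, R, L, Y, S, X}, right has 3 {V, J, P}.
  Root M: left subtree has 2 nodes {H, U}, right has 6 {Q, R, L, Y, S, X}.
    Root U: left subtree has 1 node {H}, right has 0 { }.
    Root Y: left subtree has 3 nodes {Q, R, L}, right has 2 {S, X}.
      Root R: left subtree has 1 node {Q}, right has 1 {L}.
      Root S: left subtree has 0 nodes { }, right has 1 {X}.
  Root J: left subtree has 1 node {V}, right has 1 {P}.

A, M, U, H, Y, R, Q, L, S, X, J, V, P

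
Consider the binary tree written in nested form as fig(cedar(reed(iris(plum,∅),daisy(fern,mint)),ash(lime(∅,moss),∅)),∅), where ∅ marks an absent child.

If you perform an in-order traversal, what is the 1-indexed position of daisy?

In-order visits the left subtree, then the node, then the right subtree.
At fig: go left to cedar.
  At cedar: go left to reed.
    At reed: go left to iris.
      At iris: go left to plum.
        plum is a leaf — visit plum.
      Visit iris.
      At iris: no right child.
    Visit reed.
    At reed: go right to daisy.
      At daisy: go left to fern.
        fern is a leaf — visit fern.
      Visit daisy.
      At daisy: go right to mint.
        mint is a leaf — visit mint.
  Visit cedar.
  At cedar: go right to ash.
    At ash: go left to lime.
      At lime: no left child.
      Visit lime.
      At lime: go right to moss.
        moss is a leaf — visit moss.
    Visit ash.
    At ash: no right child.
Visit fig.
At fig: no right child.
Full in-order sequence: plum, iris, reed, fern, daisy, mint, cedar, lime, moss, ash, fig.

5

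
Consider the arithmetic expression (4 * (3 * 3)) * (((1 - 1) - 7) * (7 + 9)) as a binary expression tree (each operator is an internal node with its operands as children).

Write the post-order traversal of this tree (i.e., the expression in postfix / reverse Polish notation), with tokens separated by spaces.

4 3 3 * * 1 1 - 7 - 7 9 + * *

Post-order on an expression tree gives postfix notation: for each operator, emit left operand, right operand, then the operator.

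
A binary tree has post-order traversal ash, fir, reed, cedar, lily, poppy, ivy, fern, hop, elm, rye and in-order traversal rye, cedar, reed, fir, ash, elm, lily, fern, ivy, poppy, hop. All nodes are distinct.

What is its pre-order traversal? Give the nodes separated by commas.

rye, elm, cedar, reed, fir, ash, hop, fern, lily, ivy, poppy

The last element of post-order is the root; it splits in-order into left and right subtrees.
Root rye: left subtree has 0 nodes { }, right has 10 {cedar, reed, fir, ash, elm, lily, fern, ivy, poppy, hop}.
  Root elm: left subtree has 4 nodes {cedar, reed, fir, ash}, right has 5 {lily, fern, ivy, poppy, hop}.
    Root cedar: left subtree has 0 nodes { }, right has 3 {reed, fir, ash}.
      Root reed: left subtree has 0 nodes { }, right has 2 {fir, ash}.
        Root fir: left subtree has 0 nodes { }, right has 1 {ash}.
    Root hop: left subtree has 4 nodes {lily, fern, ivy, poppy}, right has 0 { }.
      Root fern: left subtree has 1 node {lily}, right has 2 {ivy, poppy}.
        Root ivy: left subtree has 0 nodes { }, right has 1 {poppy}.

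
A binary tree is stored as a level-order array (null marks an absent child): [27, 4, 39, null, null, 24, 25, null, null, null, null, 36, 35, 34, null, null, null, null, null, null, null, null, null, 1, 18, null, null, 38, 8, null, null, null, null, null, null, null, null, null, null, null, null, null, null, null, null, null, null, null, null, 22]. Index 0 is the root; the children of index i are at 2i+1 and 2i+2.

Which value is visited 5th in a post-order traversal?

36

Post-order visits the left subtree, then the right subtree, then the node.
At 27: go left to 4.
  4 is a leaf — visit 4.
At 27: go right to 39.
  At 39: go left to 24.
    At 24: go left to 36.
      At 36: go left to 1.
        1 is a leaf — visit 1.
      At 36: go right to 18.
        At 18: go left to 22.
          22 is a leaf — visit 22.
        At 18: no right child.
        Visit 18.
      Visit 36.
    At 24: go right to 35.
      35 is a leaf — visit 35.
    Visit 24.
  At 39: go right to 25.
    At 25: go left to 34.
      At 34: go left to 38.
        38 is a leaf — visit 38.
      At 34: go right to 8.
        8 is a leaf — visit 8.
      Visit 34.
    At 25: no right child.
    Visit 25.
  Visit 39.
Visit 27.
Full post-order sequence: 4, 1, 22, 18, 36, 35, 24, 38, 8, 34, 25, 39, 27.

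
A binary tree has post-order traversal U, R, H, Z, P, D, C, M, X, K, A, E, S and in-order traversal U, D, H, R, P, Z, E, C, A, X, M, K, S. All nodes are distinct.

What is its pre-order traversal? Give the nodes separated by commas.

The last element of post-order is the root; it splits in-order into left and right subtrees.
Root S: left subtree has 12 nodes {U, D, H, R, P, Z, E, C, A, X, M, K}, right has 0 { }.
  Root E: left subtree has 6 nodes {U, D, H, R, P, Z}, right has 5 {C, A, X, M, K}.
    Root D: left subtree has 1 node {U}, right has 4 {H, R, P, Z}.
      Root P: left subtree has 2 nodes {H, R}, right has 1 {Z}.
        Root H: left subtree has 0 nodes { }, right has 1 {R}.
    Root A: left subtree has 1 node {C}, right has 3 {X, M, K}.
      Root K: left subtree has 2 nodes {X, M}, right has 0 { }.
        Root X: left subtree has 0 nodes { }, right has 1 {M}.

S, E, D, U, P, H, R, Z, A, C, K, X, M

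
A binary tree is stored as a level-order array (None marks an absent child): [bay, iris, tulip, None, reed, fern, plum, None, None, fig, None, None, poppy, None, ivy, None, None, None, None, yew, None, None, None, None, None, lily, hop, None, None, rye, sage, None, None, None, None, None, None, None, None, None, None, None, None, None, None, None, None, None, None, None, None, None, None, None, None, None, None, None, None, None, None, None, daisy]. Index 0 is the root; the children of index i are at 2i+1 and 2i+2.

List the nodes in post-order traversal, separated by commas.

Post-order visits the left subtree, then the right subtree, then the node.
At bay: go left to iris.
  At iris: no left child.
  At iris: go right to reed.
    At reed: go left to fig.
      At fig: go left to yew.
        yew is a leaf — visit yew.
      At fig: no right child.
      Visit fig.
    At reed: no right child.
    Visit reed.
  Visit iris.
At bay: go right to tulip.
  At tulip: go left to fern.
    At fern: no left child.
    At fern: go right to poppy.
      At poppy: go left to lily.
        lily is a leaf — visit lily.
      At poppy: go right to hop.
        hop is a leaf — visit hop.
      Visit poppy.
    Visit fern.
  At tulip: go right to plum.
    At plum: no left child.
    At plum: go right to ivy.
      At ivy: go left to rye.
        rye is a leaf — visit rye.
      At ivy: go right to sage.
        At sage: no left child.
        At sage: go right to daisy.
          daisy is a leaf — visit daisy.
        Visit sage.
      Visit ivy.
    Visit plum.
  Visit tulip.
Visit bay.

yew, fig, reed, iris, lily, hop, poppy, fern, rye, daisy, sage, ivy, plum, tulip, bay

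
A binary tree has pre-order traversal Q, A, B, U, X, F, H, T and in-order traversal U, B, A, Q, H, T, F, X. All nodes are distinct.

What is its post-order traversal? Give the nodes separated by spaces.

The first element of pre-order is the root; it splits in-order into left and right subtrees.
Root Q: left subtree has 3 nodes {U, B, A}, right has 4 {H, T, F, X}.
  Root A: left subtree has 2 nodes {U, B}, right has 0 { }.
    Root B: left subtree has 1 node {U}, right has 0 { }.
  Root X: left subtree has 3 nodes {H, T, F}, right has 0 { }.
    Root F: left subtree has 2 nodes {H, T}, right has 0 { }.
      Root H: left subtree has 0 nodes { }, right has 1 {T}.

U B A T H F X Q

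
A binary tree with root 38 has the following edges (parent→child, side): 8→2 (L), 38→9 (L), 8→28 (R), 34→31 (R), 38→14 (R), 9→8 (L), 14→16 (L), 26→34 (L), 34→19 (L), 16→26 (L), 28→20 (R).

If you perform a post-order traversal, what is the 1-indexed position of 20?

2

Post-order visits the left subtree, then the right subtree, then the node.
At 38: go left to 9.
  At 9: go left to 8.
    At 8: go left to 2.
      2 is a leaf — visit 2.
    At 8: go right to 28.
      At 28: no left child.
      At 28: go right to 20.
        20 is a leaf — visit 20.
      Visit 28.
    Visit 8.
  At 9: no right child.
  Visit 9.
At 38: go right to 14.
  At 14: go left to 16.
    At 16: go left to 26.
      At 26: go left to 34.
        At 34: go left to 19.
          19 is a leaf — visit 19.
        At 34: go right to 31.
          31 is a leaf — visit 31.
        Visit 34.
      At 26: no right child.
      Visit 26.
    At 16: no right child.
    Visit 16.
  At 14: no right child.
  Visit 14.
Visit 38.
Full post-order sequence: 2, 20, 28, 8, 9, 19, 31, 34, 26, 16, 14, 38.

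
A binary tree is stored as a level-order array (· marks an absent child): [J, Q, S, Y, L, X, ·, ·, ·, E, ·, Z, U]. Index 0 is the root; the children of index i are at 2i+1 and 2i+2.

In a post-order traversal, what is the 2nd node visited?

E

Post-order visits the left subtree, then the right subtree, then the node.
At J: go left to Q.
  At Q: go left to Y.
    Y is a leaf — visit Y.
  At Q: go right to L.
    At L: go left to E.
      E is a leaf — visit E.
    At L: no right child.
    Visit L.
  Visit Q.
At J: go right to S.
  At S: go left to X.
    At X: go left to Z.
      Z is a leaf — visit Z.
    At X: go right to U.
      U is a leaf — visit U.
    Visit X.
  At S: no right child.
  Visit S.
Visit J.
Full post-order sequence: Y, E, L, Q, Z, U, X, S, J.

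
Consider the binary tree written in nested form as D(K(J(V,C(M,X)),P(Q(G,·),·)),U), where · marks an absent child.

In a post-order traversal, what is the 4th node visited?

Post-order visits the left subtree, then the right subtree, then the node.
At D: go left to K.
  At K: go left to J.
    At J: go left to V.
      V is a leaf — visit V.
    At J: go right to C.
      At C: go left to M.
        M is a leaf — visit M.
      At C: go right to X.
        X is a leaf — visit X.
      Visit C.
    Visit J.
  At K: go right to P.
    At P: go left to Q.
      At Q: go left to G.
        G is a leaf — visit G.
      At Q: no right child.
      Visit Q.
    At P: no right child.
    Visit P.
  Visit K.
At D: go right to U.
  U is a leaf — visit U.
Visit D.
Full post-order sequence: V, M, X, C, J, G, Q, P, K, U, D.

C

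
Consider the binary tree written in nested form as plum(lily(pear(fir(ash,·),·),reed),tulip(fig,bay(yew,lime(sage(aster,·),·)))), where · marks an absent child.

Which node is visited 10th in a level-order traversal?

lime

Level-order visits nodes level by level from the root, left to right within each level.
Level 0: plum
Level 1: lily, tulip
Level 2: pear, reed, fig, bay
Level 3: fir, yew, lime
Level 4: ash, sage
Level 5: aster
Full level-order sequence: plum, lily, tulip, pear, reed, fig, bay, fir, yew, lime, ash, sage, aster.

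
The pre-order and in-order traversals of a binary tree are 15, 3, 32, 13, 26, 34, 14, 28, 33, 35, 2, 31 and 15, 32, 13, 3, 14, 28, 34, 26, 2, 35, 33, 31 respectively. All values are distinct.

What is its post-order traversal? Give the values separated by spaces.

The first element of pre-order is the root; it splits in-order into left and right subtrees.
Root 15: left subtree has 0 nodes { }, right has 11 {32, 13, 3, 14, 28, 34, 26, 2, 35, 33, 31}.
  Root 3: left subtree has 2 nodes {32, 13}, right has 8 {14, 28, 34, 26, 2, 35, 33, 31}.
    Root 32: left subtree has 0 nodes { }, right has 1 {13}.
    Root 26: left subtree has 3 nodes {14, 28, 34}, right has 4 {2, 35, 33, 31}.
      Root 34: left subtree has 2 nodes {14, 28}, right has 0 { }.
        Root 14: left subtree has 0 nodes { }, right has 1 {28}.
      Root 33: left subtree has 2 nodes {2, 35}, right has 1 {31}.
        Root 35: left subtree has 1 node {2}, right has 0 { }.

13 32 28 14 34 2 35 31 33 26 3 15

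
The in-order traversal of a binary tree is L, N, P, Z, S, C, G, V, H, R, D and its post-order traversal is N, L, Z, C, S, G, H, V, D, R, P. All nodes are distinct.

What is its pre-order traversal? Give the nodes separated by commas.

The last element of post-order is the root; it splits in-order into left and right subtrees.
Root P: left subtree has 2 nodes {L, N}, right has 8 {Z, S, C, G, V, H, R, D}.
  Root L: left subtree has 0 nodes { }, right has 1 {N}.
  Root R: left subtree has 6 nodes {Z, S, C, G, V, H}, right has 1 {D}.
    Root V: left subtree has 4 nodes {Z, S, C, G}, right has 1 {H}.
      Root G: left subtree has 3 nodes {Z, S, C}, right has 0 { }.
        Root S: left subtree has 1 node {Z}, right has 1 {C}.

P, L, N, R, V, G, S, Z, C, H, D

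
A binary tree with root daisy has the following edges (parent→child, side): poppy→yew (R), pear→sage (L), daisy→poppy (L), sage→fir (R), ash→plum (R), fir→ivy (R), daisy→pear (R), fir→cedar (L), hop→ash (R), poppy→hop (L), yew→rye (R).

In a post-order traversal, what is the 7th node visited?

cedar

Post-order visits the left subtree, then the right subtree, then the node.
At daisy: go left to poppy.
  At poppy: go left to hop.
    At hop: no left child.
    At hop: go right to ash.
      At ash: no left child.
      At ash: go right to plum.
        plum is a leaf — visit plum.
      Visit ash.
    Visit hop.
  At poppy: go right to yew.
    At yew: no left child.
    At yew: go right to rye.
      rye is a leaf — visit rye.
    Visit yew.
  Visit poppy.
At daisy: go right to pear.
  At pear: go left to sage.
    At sage: no left child.
    At sage: go right to fir.
      At fir: go left to cedar.
        cedar is a leaf — visit cedar.
      At fir: go right to ivy.
        ivy is a leaf — visit ivy.
      Visit fir.
    Visit sage.
  At pear: no right child.
  Visit pear.
Visit daisy.
Full post-order sequence: plum, ash, hop, rye, yew, poppy, cedar, ivy, fir, sage, pear, daisy.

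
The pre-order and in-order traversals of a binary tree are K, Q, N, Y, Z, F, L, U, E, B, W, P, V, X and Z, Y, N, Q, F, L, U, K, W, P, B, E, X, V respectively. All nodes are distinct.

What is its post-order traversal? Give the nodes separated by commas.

Z, Y, N, U, L, F, Q, P, W, B, X, V, E, K

The first element of pre-order is the root; it splits in-order into left and right subtrees.
Root K: left subtree has 7 nodes {Z, Y, N, Q, F, L, U}, right has 6 {W, P, B, E, X, V}.
  Root Q: left subtree has 3 nodes {Z, Y, N}, right has 3 {F, L, U}.
    Root N: left subtree has 2 nodes {Z, Y}, right has 0 { }.
      Root Y: left subtree has 1 node {Z}, right has 0 { }.
    Root F: left subtree has 0 nodes { }, right has 2 {L, U}.
      Root L: left subtree has 0 nodes { }, right has 1 {U}.
  Root E: left subtree has 3 nodes {W, P, B}, right has 2 {X, V}.
    Root B: left subtree has 2 nodes {W, P}, right has 0 { }.
      Root W: left subtree has 0 nodes { }, right has 1 {P}.
    Root V: left subtree has 1 node {X}, right has 0 { }.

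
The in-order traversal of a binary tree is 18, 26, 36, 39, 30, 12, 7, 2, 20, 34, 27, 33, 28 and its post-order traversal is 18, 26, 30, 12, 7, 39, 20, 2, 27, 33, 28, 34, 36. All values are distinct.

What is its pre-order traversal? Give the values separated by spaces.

36 26 18 34 2 39 7 12 30 20 28 33 27

The last element of post-order is the root; it splits in-order into left and right subtrees.
Root 36: left subtree has 2 nodes {18, 26}, right has 10 {39, 30, 12, 7, 2, 20, 34, 27, 33, 28}.
  Root 26: left subtree has 1 node {18}, right has 0 { }.
  Root 34: left subtree has 6 nodes {39, 30, 12, 7, 2, 20}, right has 3 {27, 33, 28}.
    Root 2: left subtree has 4 nodes {39, 30, 12, 7}, right has 1 {20}.
      Root 39: left subtree has 0 nodes { }, right has 3 {30, 12, 7}.
        Root 7: left subtree has 2 nodes {30, 12}, right has 0 { }.
          Root 12: left subtree has 1 node {30}, right has 0 { }.
    Root 28: left subtree has 2 nodes {27, 33}, right has 0 { }.
      Root 33: left subtree has 1 node {27}, right has 0 { }.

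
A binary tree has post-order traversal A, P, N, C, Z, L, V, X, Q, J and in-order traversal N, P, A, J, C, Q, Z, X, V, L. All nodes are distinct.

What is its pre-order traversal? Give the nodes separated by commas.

J, N, P, A, Q, C, X, Z, V, L

The last element of post-order is the root; it splits in-order into left and right subtrees.
Root J: left subtree has 3 nodes {N, P, A}, right has 6 {C, Q, Z, X, V, L}.
  Root N: left subtree has 0 nodes { }, right has 2 {P, A}.
    Root P: left subtree has 0 nodes { }, right has 1 {A}.
  Root Q: left subtree has 1 node {C}, right has 4 {Z, X, V, L}.
    Root X: left subtree has 1 node {Z}, right has 2 {V, L}.
      Root V: left subtree has 0 nodes { }, right has 1 {L}.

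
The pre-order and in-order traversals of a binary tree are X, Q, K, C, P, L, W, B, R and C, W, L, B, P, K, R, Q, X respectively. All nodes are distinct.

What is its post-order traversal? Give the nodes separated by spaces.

W B L P C R K Q X

The first element of pre-order is the root; it splits in-order into left and right subtrees.
Root X: left subtree has 8 nodes {C, W, L, B, P, K, R, Q}, right has 0 { }.
  Root Q: left subtree has 7 nodes {C, W, L, B, P, K, R}, right has 0 { }.
    Root K: left subtree has 5 nodes {C, W, L, B, P}, right has 1 {R}.
      Root C: left subtree has 0 nodes { }, right has 4 {W, L, B, P}.
        Root P: left subtree has 3 nodes {W, L, B}, right has 0 { }.
          Root L: left subtree has 1 node {W}, right has 1 {B}.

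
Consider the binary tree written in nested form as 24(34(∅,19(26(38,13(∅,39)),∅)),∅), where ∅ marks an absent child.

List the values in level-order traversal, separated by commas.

Level-order visits nodes level by level from the root, left to right within each level.
Level 0: 24
Level 1: 34
Level 2: 19
Level 3: 26
Level 4: 38, 13
Level 5: 39

24, 34, 19, 26, 38, 13, 39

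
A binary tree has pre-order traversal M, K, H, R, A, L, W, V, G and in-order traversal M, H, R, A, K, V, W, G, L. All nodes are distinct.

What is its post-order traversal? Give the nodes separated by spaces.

The first element of pre-order is the root; it splits in-order into left and right subtrees.
Root M: left subtree has 0 nodes { }, right has 8 {H, R, A, K, V, W, G, L}.
  Root K: left subtree has 3 nodes {H, R, A}, right has 4 {V, W, G, L}.
    Root H: left subtree has 0 nodes { }, right has 2 {R, A}.
      Root R: left subtree has 0 nodes { }, right has 1 {A}.
    Root L: left subtree has 3 nodes {V, W, G}, right has 0 { }.
      Root W: left subtree has 1 node {V}, right has 1 {G}.

A R H V G W L K M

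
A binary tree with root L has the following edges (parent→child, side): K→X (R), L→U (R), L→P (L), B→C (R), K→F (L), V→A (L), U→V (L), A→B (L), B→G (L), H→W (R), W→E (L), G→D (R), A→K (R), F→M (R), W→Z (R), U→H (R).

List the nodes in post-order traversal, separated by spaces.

Post-order visits the left subtree, then the right subtree, then the node.
At L: go left to P.
  P is a leaf — visit P.
At L: go right to U.
  At U: go left to V.
    At V: go left to A.
      At A: go left to B.
        At B: go left to G.
          At G: no left child.
          At G: go right to D.
            D is a leaf — visit D.
          Visit G.
        At B: go right to C.
          C is a leaf — visit C.
        Visit B.
      At A: go right to K.
        At K: go left to F.
          At F: no left child.
          At F: go right to M.
            M is a leaf — visit M.
          Visit F.
        At K: go right to X.
          X is a leaf — visit X.
        Visit K.
      Visit A.
    At V: no right child.
    Visit V.
  At U: go right to H.
    At H: no left child.
    At H: go right to W.
      At W: go left to E.
        E is a leaf — visit E.
      At W: go right to Z.
        Z is a leaf — visit Z.
      Visit W.
    Visit H.
  Visit U.
Visit L.

P D G C B M F X K A V E Z W H U L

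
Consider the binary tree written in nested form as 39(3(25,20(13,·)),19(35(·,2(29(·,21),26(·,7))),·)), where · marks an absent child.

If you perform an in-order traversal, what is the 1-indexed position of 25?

1

In-order visits the left subtree, then the node, then the right subtree.
At 39: go left to 3.
  At 3: go left to 25.
    25 is a leaf — visit 25.
  Visit 3.
  At 3: go right to 20.
    At 20: go left to 13.
      13 is a leaf — visit 13.
    Visit 20.
    At 20: no right child.
Visit 39.
At 39: go right to 19.
  At 19: go left to 35.
    At 35: no left child.
    Visit 35.
    At 35: go right to 2.
      At 2: go left to 29.
        At 29: no left child.
        Visit 29.
        At 29: go right to 21.
          21 is a leaf — visit 21.
      Visit 2.
      At 2: go right to 26.
        At 26: no left child.
        Visit 26.
        At 26: go right to 7.
          7 is a leaf — visit 7.
  Visit 19.
  At 19: no right child.
Full in-order sequence: 25, 3, 13, 20, 39, 35, 29, 21, 2, 26, 7, 19.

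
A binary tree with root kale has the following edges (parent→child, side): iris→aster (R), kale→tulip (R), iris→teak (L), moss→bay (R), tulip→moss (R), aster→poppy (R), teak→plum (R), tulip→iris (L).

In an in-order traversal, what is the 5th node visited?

In-order visits the left subtree, then the node, then the right subtree.
At kale: no left child.
Visit kale.
At kale: go right to tulip.
  At tulip: go left to iris.
    At iris: go left to teak.
      At teak: no left child.
      Visit teak.
      At teak: go right to plum.
        plum is a leaf — visit plum.
    Visit iris.
    At iris: go right to aster.
      At aster: no left child.
      Visit aster.
      At aster: go right to poppy.
        poppy is a leaf — visit poppy.
  Visit tulip.
  At tulip: go right to moss.
    At moss: no left child.
    Visit moss.
    At moss: go right to bay.
      bay is a leaf — visit bay.
Full in-order sequence: kale, teak, plum, iris, aster, poppy, tulip, moss, bay.

aster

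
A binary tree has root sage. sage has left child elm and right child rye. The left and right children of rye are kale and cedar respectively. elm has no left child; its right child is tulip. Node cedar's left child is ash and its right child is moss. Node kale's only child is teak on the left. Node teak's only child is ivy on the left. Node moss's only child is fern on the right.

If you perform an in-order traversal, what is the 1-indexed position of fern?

In-order visits the left subtree, then the node, then the right subtree.
At sage: go left to elm.
  At elm: no left child.
  Visit elm.
  At elm: go right to tulip.
    tulip is a leaf — visit tulip.
Visit sage.
At sage: go right to rye.
  At rye: go left to kale.
    At kale: go left to teak.
      At teak: go left to ivy.
        ivy is a leaf — visit ivy.
      Visit teak.
      At teak: no right child.
    Visit kale.
    At kale: no right child.
  Visit rye.
  At rye: go right to cedar.
    At cedar: go left to ash.
      ash is a leaf — visit ash.
    Visit cedar.
    At cedar: go right to moss.
      At moss: no left child.
      Visit moss.
      At moss: go right to fern.
        fern is a leaf — visit fern.
Full in-order sequence: elm, tulip, sage, ivy, teak, kale, rye, ash, cedar, moss, fern.

11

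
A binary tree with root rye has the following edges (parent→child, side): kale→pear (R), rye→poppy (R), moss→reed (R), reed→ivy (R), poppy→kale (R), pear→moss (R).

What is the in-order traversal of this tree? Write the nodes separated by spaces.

In-order visits the left subtree, then the node, then the right subtree.
At rye: no left child.
Visit rye.
At rye: go right to poppy.
  At poppy: no left child.
  Visit poppy.
  At poppy: go right to kale.
    At kale: no left child.
    Visit kale.
    At kale: go right to pear.
      At pear: no left child.
      Visit pear.
      At pear: go right to moss.
        At moss: no left child.
        Visit moss.
        At moss: go right to reed.
          At reed: no left child.
          Visit reed.
          At reed: go right to ivy.
            ivy is a leaf — visit ivy.

rye poppy kale pear moss reed ivy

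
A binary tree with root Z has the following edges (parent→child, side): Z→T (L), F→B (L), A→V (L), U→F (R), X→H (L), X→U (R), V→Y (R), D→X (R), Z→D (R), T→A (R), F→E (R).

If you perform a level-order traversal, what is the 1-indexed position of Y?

9

Level-order visits nodes level by level from the root, left to right within each level.
Level 0: Z
Level 1: T, D
Level 2: A, X
Level 3: V, H, U
Level 4: Y, F
Level 5: B, E
Full level-order sequence: Z, T, D, A, X, V, H, U, Y, F, B, E.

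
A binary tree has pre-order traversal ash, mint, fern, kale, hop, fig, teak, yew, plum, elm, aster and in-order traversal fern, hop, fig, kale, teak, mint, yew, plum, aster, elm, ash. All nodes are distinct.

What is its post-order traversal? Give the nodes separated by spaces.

The first element of pre-order is the root; it splits in-order into left and right subtrees.
Root ash: left subtree has 10 nodes {fern, hop, fig, kale, teak, mint, yew, plum, aster, elm}, right has 0 { }.
  Root mint: left subtree has 5 nodes {fern, hop, fig, kale, teak}, right has 4 {yew, plum, aster, elm}.
    Root fern: left subtree has 0 nodes { }, right has 4 {hop, fig, kale, teak}.
      Root kale: left subtree has 2 nodes {hop, fig}, right has 1 {teak}.
        Root hop: left subtree has 0 nodes { }, right has 1 {fig}.
    Root yew: left subtree has 0 nodes { }, right has 3 {plum, aster, elm}.
      Root plum: left subtree has 0 nodes { }, right has 2 {aster, elm}.
        Root elm: left subtree has 1 node {aster}, right has 0 { }.

fig hop teak kale fern aster elm plum yew mint ash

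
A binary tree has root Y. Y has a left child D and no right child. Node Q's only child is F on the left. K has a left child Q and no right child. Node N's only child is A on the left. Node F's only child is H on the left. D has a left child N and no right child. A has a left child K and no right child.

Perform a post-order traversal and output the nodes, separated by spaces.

H F Q K A N D Y

Post-order visits the left subtree, then the right subtree, then the node.
At Y: go left to D.
  At D: go left to N.
    At N: go left to A.
      At A: go left to K.
        At K: go left to Q.
          At Q: go left to F.
            At F: go left to H.
              H is a leaf — visit H.
            At F: no right child.
            Visit F.
          At Q: no right child.
          Visit Q.
        At K: no right child.
        Visit K.
      At A: no right child.
      Visit A.
    At N: no right child.
    Visit N.
  At D: no right child.
  Visit D.
At Y: no right child.
Visit Y.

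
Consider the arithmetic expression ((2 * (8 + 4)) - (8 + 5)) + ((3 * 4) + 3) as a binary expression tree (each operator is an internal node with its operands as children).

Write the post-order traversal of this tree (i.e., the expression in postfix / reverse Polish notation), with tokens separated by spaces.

2 8 4 + * 8 5 + - 3 4 * 3 + +

Post-order on an expression tree gives postfix notation: for each operator, emit left operand, right operand, then the operator.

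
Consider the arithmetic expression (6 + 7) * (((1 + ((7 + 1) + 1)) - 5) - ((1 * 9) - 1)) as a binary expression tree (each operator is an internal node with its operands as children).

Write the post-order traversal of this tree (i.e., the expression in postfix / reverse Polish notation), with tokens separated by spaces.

Post-order on an expression tree gives postfix notation: for each operator, emit left operand, right operand, then the operator.

6 7 + 1 7 1 + 1 + + 5 - 1 9 * 1 - - *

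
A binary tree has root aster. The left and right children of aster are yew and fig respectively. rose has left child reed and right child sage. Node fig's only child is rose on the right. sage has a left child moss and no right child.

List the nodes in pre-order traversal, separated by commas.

Pre-order visits the node, then its left subtree, then its right subtree.
Visit aster.
At aster: go left to yew.
  yew is a leaf — visit yew.
At aster: go right to fig.
  Visit fig.
  At fig: no left child.
  At fig: go right to rose.
    Visit rose.
    At rose: go left to reed.
      reed is a leaf — visit reed.
    At rose: go right to sage.
      Visit sage.
      At sage: go left to moss.
        moss is a leaf — visit moss.
      At sage: no right child.

aster, yew, fig, rose, reed, sage, moss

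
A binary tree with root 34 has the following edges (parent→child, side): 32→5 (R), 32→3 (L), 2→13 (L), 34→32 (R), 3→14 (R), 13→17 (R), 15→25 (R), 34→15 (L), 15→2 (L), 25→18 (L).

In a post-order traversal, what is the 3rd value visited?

Post-order visits the left subtree, then the right subtree, then the node.
At 34: go left to 15.
  At 15: go left to 2.
    At 2: go left to 13.
      At 13: no left child.
      At 13: go right to 17.
        17 is a leaf — visit 17.
      Visit 13.
    At 2: no right child.
    Visit 2.
  At 15: go right to 25.
    At 25: go left to 18.
      18 is a leaf — visit 18.
    At 25: no right child.
    Visit 25.
  Visit 15.
At 34: go right to 32.
  At 32: go left to 3.
    At 3: no left child.
    At 3: go right to 14.
      14 is a leaf — visit 14.
    Visit 3.
  At 32: go right to 5.
    5 is a leaf — visit 5.
  Visit 32.
Visit 34.
Full post-order sequence: 17, 13, 2, 18, 25, 15, 14, 3, 5, 32, 34.

2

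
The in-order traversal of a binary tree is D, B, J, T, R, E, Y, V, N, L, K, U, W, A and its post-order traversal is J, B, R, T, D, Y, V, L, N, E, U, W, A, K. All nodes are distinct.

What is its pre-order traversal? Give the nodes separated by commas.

K, E, D, T, B, J, R, N, V, Y, L, A, W, U

The last element of post-order is the root; it splits in-order into left and right subtrees.
Root K: left subtree has 10 nodes {D, B, J, T, R, E, Y, V, N, L}, right has 3 {U, W, A}.
  Root E: left subtree has 5 nodes {D, B, J, T, R}, right has 4 {Y, V, N, L}.
    Root D: left subtree has 0 nodes { }, right has 4 {B, J, T, R}.
      Root T: left subtree has 2 nodes {B, J}, right has 1 {R}.
        Root B: left subtree has 0 nodes { }, right has 1 {J}.
    Root N: left subtree has 2 nodes {Y, V}, right has 1 {L}.
      Root V: left subtree has 1 node {Y}, right has 0 { }.
  Root A: left subtree has 2 nodes {U, W}, right has 0 { }.
    Root W: left subtree has 1 node {U}, right has 0 { }.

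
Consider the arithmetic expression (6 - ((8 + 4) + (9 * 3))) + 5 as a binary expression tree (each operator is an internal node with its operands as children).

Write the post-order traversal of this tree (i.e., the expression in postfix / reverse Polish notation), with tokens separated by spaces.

6 8 4 + 9 3 * + - 5 +

Post-order on an expression tree gives postfix notation: for each operator, emit left operand, right operand, then the operator.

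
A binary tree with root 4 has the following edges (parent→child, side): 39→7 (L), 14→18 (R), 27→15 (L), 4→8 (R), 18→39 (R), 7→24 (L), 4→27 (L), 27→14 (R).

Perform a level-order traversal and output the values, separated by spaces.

4 27 8 15 14 18 39 7 24

Level-order visits nodes level by level from the root, left to right within each level.
Level 0: 4
Level 1: 27, 8
Level 2: 15, 14
Level 3: 18
Level 4: 39
Level 5: 7
Level 6: 24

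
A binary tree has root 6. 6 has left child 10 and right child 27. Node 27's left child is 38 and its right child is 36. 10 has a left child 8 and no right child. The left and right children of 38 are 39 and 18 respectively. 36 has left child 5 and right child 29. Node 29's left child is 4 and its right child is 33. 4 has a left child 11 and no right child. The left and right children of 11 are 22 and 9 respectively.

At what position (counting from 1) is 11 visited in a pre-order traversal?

12

Pre-order visits the node, then its left subtree, then its right subtree.
Visit 6.
At 6: go left to 10.
  Visit 10.
  At 10: go left to 8.
    8 is a leaf — visit 8.
  At 10: no right child.
At 6: go right to 27.
  Visit 27.
  At 27: go left to 38.
    Visit 38.
    At 38: go left to 39.
      39 is a leaf — visit 39.
    At 38: go right to 18.
      18 is a leaf — visit 18.
  At 27: go right to 36.
    Visit 36.
    At 36: go left to 5.
      5 is a leaf — visit 5.
    At 36: go right to 29.
      Visit 29.
      At 29: go left to 4.
        Visit 4.
        At 4: go left to 11.
          Visit 11.
          At 11: go left to 22.
            22 is a leaf — visit 22.
          At 11: go right to 9.
            9 is a leaf — visit 9.
        At 4: no right child.
      At 29: go right to 33.
        33 is a leaf — visit 33.
Full pre-order sequence: 6, 10, 8, 27, 38, 39, 18, 36, 5, 29, 4, 11, 22, 9, 33.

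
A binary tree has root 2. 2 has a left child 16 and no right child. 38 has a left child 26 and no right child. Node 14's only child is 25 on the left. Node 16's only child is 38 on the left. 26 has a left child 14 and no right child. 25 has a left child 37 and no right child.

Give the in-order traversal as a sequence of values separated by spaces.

37 25 14 26 38 16 2

In-order visits the left subtree, then the node, then the right subtree.
At 2: go left to 16.
  At 16: go left to 38.
    At 38: go left to 26.
      At 26: go left to 14.
        At 14: go left to 25.
          At 25: go left to 37.
            37 is a leaf — visit 37.
          Visit 25.
          At 25: no right child.
        Visit 14.
        At 14: no right child.
      Visit 26.
      At 26: no right child.
    Visit 38.
    At 38: no right child.
  Visit 16.
  At 16: no right child.
Visit 2.
At 2: no right child.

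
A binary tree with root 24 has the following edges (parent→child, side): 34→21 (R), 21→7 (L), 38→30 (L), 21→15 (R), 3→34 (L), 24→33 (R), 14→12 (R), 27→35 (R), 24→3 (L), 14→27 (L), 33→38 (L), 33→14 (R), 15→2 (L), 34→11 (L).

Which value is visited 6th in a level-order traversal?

14

Level-order visits nodes level by level from the root, left to right within each level.
Level 0: 24
Level 1: 3, 33
Level 2: 34, 38, 14
Level 3: 11, 21, 30, 27, 12
Level 4: 7, 15, 35
Level 5: 2
Full level-order sequence: 24, 3, 33, 34, 38, 14, 11, 21, 30, 27, 12, 7, 15, 35, 2.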